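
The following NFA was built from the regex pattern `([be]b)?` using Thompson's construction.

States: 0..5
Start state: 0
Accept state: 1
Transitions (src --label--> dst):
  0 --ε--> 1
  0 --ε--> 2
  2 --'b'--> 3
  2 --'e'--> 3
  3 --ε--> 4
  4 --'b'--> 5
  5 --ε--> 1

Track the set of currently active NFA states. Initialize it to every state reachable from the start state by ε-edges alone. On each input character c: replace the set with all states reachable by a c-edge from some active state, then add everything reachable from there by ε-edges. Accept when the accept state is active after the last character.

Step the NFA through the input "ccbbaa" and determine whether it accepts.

S₀ = ε-closure({0}) = {0,1,2}
'c' @ 1: {}  — no active states
rest 'cbbaa' ignored (set empty)
end set {} — state 1 not in

Answer: REJECT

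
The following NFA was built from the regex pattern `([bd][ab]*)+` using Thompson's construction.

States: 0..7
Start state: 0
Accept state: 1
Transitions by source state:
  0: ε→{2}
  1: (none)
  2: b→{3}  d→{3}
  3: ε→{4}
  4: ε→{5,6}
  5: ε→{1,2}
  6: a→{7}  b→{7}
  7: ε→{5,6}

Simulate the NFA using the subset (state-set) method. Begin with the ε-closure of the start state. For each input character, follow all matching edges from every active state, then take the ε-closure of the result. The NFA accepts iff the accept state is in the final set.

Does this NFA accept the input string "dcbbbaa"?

Answer: REJECT

Trace:
initial (ε-close {0}): {0,2}
'd' @ 1: {1,2,3,4,5,6}  (accept∈set)
'c' @ 2: {}  — dead — no transitions
rest 'bbbaa' ignored (set empty)
final: {}; accept 1 not in set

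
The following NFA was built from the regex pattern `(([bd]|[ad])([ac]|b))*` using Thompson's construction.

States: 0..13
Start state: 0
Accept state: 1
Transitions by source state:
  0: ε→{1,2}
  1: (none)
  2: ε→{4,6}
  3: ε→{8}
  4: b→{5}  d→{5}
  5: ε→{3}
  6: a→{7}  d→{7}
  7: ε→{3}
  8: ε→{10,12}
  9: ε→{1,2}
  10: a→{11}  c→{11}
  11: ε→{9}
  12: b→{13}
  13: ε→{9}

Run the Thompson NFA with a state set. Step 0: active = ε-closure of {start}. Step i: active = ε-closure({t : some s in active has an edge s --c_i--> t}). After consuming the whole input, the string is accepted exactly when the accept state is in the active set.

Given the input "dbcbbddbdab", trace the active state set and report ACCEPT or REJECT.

Answer: REJECT

Steps:
initial (ε-close {0}): {0,1,2,4,6}
'd' @ 1: {3,5,7,8,10,12}
'b' @ 2: {1,2,4,6,9,13}  (accept∈set)
'c' @ 3: {}  — state set empty
rest 'bbddbdab' ignored (set empty)
end set {} — state 1 not in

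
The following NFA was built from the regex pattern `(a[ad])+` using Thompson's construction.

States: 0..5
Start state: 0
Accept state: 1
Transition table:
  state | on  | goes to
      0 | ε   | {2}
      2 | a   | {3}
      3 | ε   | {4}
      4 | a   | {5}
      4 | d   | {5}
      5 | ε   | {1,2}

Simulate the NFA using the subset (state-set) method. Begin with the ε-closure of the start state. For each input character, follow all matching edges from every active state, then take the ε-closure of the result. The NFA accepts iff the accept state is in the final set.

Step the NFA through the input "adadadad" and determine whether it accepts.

Answer: ACCEPT

Steps:
start: ε-closure({0}) = {0,2}
'a' @ 1: {3,4}
'd' @ 2: {1,2,5}  ✓accept
'a' @ 3: {3,4}
'd' @ 4: {1,2,5}  ✓accept
'a' @ 5: {3,4}
'd' @ 6: {1,2,5}  ✓accept
'a' @ 7: {3,4}
'd' @ 8: {1,2,5}  ✓accept
after full input: {1,2,5}  (accept=1 in)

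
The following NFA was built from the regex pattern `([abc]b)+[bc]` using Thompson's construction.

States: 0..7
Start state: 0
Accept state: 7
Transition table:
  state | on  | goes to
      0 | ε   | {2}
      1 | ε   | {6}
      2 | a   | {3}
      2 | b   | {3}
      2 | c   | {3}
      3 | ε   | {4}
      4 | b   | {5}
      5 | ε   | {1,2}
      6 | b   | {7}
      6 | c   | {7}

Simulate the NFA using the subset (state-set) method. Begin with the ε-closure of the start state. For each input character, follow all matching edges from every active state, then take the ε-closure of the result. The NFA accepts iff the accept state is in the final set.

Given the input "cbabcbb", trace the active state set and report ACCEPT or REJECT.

S₀ = ε-closure({0}) = {0,2}
'c' @ 1: {3,4}
'b' @ 2: {1,2,5,6}
'a' @ 3: {3,4}
'b' @ 4: {1,2,5,6}
'c' @ 5: {3,4,7}  ✓accept
'b' @ 6: {1,2,5,6}
'b' @ 7: {3,4,7}  ✓accept
end set {3,4,7} — state 7 in

Answer: ACCEPT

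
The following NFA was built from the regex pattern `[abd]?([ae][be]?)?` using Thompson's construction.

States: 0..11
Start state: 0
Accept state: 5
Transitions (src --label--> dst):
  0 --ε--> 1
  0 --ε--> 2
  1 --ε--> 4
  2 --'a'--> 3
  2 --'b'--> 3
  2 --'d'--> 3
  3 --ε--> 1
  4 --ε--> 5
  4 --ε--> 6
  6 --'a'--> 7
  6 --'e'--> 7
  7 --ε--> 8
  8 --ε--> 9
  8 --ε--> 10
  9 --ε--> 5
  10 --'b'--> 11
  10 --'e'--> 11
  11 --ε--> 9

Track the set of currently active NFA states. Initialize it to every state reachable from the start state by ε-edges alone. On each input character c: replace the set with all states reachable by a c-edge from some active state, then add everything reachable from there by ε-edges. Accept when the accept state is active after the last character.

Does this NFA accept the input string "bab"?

initial (ε-close {0}): {0,1,2,4,5,6}
'b' @ 1: {1,3,4,5,6}  [accepting]
'a' @ 2: {5,7,8,9,10}  [accepting]
'b' @ 3: {5,9,11}  [accepting]
final: {5,9,11}; accept 5 in set

Answer: ACCEPT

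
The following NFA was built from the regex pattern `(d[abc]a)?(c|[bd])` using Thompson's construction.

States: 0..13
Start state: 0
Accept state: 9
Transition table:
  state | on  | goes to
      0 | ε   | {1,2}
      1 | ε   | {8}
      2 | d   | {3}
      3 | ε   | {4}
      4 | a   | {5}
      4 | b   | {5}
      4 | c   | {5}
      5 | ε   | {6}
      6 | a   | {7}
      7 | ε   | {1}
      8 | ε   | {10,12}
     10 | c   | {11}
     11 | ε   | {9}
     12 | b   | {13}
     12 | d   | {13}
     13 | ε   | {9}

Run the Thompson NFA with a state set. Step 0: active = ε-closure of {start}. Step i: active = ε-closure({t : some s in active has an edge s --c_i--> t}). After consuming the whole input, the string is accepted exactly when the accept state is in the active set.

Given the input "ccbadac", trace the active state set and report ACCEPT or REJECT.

S₀ = ε-closure({0}) = {0,1,2,8,10,12}
'c' @ 1: {9,11}  [accepting]
'c' @ 2: {}  — dead — no transitions
rest 'badac' ignored (set empty)
final: {}; accept 9 not in set

Answer: REJECT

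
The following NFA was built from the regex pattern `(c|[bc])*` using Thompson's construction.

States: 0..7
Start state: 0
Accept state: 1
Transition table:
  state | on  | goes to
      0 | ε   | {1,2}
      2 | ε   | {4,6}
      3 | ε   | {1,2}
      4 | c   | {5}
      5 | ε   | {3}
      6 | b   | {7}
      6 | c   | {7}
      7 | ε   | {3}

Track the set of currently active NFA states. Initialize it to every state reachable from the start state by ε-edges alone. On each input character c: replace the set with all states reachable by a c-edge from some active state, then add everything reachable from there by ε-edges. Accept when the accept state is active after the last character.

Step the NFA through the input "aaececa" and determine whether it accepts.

Answer: REJECT

Derivation:
initial (ε-close {0}): {0,1,2,4,6}
'a' @ 1: {}  — no active states
rest 'aececa' ignored (set empty)
final: {}; accept 1 not in set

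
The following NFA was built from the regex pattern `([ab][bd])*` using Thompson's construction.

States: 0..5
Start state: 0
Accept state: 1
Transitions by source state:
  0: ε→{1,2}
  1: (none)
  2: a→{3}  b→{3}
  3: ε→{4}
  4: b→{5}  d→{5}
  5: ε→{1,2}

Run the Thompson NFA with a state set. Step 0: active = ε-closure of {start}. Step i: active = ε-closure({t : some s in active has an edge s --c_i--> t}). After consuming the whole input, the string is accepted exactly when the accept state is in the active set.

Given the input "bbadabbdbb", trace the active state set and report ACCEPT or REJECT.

S₀ = ε-closure({0}) = {0,1,2}
'b' @ 1: {3,4}
'b' @ 2: {1,2,5}  ✓accept
'a' @ 3: {3,4}
'd' @ 4: {1,2,5}  ✓accept
'a' @ 5: {3,4}
'b' @ 6: {1,2,5}  ✓accept
'b' @ 7: {3,4}
'd' @ 8: {1,2,5}  ✓accept
'b' @ 9: {3,4}
'b' @ 10: {1,2,5}  ✓accept
end set {1,2,5} — state 1 in

Answer: ACCEPT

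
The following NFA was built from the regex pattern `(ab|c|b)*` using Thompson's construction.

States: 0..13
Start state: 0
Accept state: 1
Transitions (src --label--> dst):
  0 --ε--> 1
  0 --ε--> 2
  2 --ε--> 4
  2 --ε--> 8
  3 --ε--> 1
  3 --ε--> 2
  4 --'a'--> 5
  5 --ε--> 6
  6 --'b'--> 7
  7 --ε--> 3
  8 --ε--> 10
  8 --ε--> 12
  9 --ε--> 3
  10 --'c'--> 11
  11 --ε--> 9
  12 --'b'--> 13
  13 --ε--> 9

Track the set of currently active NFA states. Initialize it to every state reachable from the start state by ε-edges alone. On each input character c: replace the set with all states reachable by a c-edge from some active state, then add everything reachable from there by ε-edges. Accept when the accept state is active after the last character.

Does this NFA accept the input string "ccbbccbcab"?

start: ε-closure({0}) = {0,1,2,4,8,10,12}
'c' @ 1: {1,2,3,4,8,9,10,11,12}  [accepting]
'c' @ 2: {1,2,3,4,8,9,10,11,12}  [accepting]
'b' @ 3: {1,2,3,4,8,9,10,12,13}  [accepting]
'b' @ 4: {1,2,3,4,8,9,10,12,13}  [accepting]
'c' @ 5: {1,2,3,4,8,9,10,11,12}  [accepting]
'c' @ 6: {1,2,3,4,8,9,10,11,12}  [accepting]
'b' @ 7: {1,2,3,4,8,9,10,12,13}  [accepting]
'c' @ 8: {1,2,3,4,8,9,10,11,12}  [accepting]
'a' @ 9: {5,6}
'b' @ 10: {1,2,3,4,7,8,10,12}  [accepting]
after full input: {1,2,3,4,7,8,10,12}  (accept=1 in)

Answer: ACCEPT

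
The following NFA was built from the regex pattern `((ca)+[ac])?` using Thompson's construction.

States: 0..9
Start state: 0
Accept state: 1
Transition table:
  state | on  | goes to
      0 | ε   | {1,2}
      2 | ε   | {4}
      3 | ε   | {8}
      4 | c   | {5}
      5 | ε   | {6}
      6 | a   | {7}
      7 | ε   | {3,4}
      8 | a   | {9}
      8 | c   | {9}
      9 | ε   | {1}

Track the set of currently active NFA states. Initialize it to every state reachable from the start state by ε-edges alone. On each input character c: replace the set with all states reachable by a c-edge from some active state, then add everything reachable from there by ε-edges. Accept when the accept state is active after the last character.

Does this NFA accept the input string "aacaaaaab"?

start: ε-closure({0}) = {0,1,2,4}
'a' @ 1: {}  — state set empty
rest 'acaaaaab' ignored (set empty)
end set {} — state 1 not in

Answer: REJECT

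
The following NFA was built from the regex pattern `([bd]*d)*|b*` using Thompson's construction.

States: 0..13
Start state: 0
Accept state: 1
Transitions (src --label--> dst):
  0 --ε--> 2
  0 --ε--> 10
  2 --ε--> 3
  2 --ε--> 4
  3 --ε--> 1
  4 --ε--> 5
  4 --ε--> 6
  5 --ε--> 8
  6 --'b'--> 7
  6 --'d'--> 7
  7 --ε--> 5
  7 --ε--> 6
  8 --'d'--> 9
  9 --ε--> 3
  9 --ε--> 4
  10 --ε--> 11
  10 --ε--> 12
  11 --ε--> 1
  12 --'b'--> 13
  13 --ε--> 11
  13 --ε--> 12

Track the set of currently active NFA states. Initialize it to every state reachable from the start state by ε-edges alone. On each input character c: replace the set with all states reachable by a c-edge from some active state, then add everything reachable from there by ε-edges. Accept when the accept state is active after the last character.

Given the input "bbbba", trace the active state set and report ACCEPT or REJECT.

initial (ε-close {0}): {0,1,2,3,4,5,6,8,10,11,12}
'b' @ 1: {1,5,6,7,8,11,12,13}  ✓accept
'b' @ 2: {1,5,6,7,8,11,12,13}  ✓accept
'b' @ 3: {1,5,6,7,8,11,12,13}  ✓accept
'b' @ 4: {1,5,6,7,8,11,12,13}  ✓accept
'a' @ 5: {}  — no active states
end set {} — state 1 not in

Answer: REJECT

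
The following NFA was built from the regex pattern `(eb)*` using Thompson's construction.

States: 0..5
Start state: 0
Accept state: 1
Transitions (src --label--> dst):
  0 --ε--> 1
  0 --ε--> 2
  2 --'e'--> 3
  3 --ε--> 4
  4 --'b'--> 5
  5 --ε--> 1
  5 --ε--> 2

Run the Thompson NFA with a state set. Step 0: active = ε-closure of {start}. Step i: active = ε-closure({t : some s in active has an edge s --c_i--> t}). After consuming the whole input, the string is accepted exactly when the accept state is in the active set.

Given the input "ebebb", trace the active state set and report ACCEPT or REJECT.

S₀ = ε-closure({0}) = {0,1,2}
'e' @ 1: {3,4}
'b' @ 2: {1,2,5}  [accepting]
'e' @ 3: {3,4}
'b' @ 4: {1,2,5}  [accepting]
'b' @ 5: {}  — no active states
final: {}; accept 1 not in set

Answer: REJECT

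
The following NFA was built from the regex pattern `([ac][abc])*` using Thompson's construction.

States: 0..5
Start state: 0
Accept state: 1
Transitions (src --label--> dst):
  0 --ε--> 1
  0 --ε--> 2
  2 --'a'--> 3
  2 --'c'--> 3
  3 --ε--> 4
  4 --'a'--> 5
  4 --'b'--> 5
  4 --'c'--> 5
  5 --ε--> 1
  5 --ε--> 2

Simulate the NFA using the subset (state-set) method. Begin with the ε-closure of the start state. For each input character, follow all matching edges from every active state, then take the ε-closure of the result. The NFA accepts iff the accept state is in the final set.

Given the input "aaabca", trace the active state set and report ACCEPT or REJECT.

initial (ε-close {0}): {0,1,2}
'a' @ 1: {3,4}
'a' @ 2: {1,2,5}  [accepting]
'a' @ 3: {3,4}
'b' @ 4: {1,2,5}  [accepting]
'c' @ 5: {3,4}
'a' @ 6: {1,2,5}  [accepting]
end set {1,2,5} — state 1 in

Answer: ACCEPT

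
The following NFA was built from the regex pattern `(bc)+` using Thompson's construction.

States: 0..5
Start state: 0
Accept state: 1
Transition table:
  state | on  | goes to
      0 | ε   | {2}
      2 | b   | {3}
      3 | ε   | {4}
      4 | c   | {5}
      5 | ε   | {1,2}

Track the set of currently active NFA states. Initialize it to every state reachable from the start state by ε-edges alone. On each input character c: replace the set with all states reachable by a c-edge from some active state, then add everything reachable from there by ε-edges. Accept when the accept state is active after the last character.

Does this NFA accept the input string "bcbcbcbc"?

Answer: ACCEPT

Trace:
S₀ = ε-closure({0}) = {0,2}
'b' @ 1: {3,4}
'c' @ 2: {1,2,5}  (accept∈set)
'b' @ 3: {3,4}
'c' @ 4: {1,2,5}  (accept∈set)
'b' @ 5: {3,4}
'c' @ 6: {1,2,5}  (accept∈set)
'b' @ 7: {3,4}
'c' @ 8: {1,2,5}  (accept∈set)
end set {1,2,5} — state 1 in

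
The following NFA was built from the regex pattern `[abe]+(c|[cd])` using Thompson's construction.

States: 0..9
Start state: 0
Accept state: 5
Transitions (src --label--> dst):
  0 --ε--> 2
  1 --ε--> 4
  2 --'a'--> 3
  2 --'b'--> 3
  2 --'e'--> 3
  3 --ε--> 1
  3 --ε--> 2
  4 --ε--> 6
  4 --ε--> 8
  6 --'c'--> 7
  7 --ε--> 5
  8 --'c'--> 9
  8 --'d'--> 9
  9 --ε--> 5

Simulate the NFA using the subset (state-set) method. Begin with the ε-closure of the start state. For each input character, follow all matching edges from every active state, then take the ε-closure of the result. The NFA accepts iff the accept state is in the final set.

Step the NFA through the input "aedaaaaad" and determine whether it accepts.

Answer: REJECT

Steps:
S₀ = ε-closure({0}) = {0,2}
'a' @ 1: {1,2,3,4,6,8}
'e' @ 2: {1,2,3,4,6,8}
'd' @ 3: {5,9}  ✓accept
'a' @ 4: {}  — dead — no transitions
rest 'aaaad' ignored (set empty)
end set {} — state 5 not in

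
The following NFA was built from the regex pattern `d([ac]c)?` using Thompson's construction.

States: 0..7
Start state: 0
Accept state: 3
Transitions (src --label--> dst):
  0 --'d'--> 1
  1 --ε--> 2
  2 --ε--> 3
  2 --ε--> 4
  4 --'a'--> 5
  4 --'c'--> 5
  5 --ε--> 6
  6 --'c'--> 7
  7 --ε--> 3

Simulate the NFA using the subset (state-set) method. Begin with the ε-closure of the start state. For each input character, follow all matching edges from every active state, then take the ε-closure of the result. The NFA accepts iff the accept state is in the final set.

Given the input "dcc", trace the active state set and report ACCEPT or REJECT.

start: ε-closure({0}) = {0}
'd' @ 1: {1,2,3,4}  [accepting]
'c' @ 2: {5,6}
'c' @ 3: {3,7}  [accepting]
final: {3,7}; accept 3 in set

Answer: ACCEPT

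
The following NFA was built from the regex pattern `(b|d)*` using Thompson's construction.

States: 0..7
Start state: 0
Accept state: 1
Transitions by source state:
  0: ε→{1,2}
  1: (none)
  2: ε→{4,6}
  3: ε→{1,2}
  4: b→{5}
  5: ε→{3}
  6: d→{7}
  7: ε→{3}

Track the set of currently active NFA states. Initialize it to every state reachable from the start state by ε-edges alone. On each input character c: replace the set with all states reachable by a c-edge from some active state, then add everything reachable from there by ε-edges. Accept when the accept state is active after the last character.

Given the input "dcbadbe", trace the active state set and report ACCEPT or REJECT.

Answer: REJECT

Trace:
start: ε-closure({0}) = {0,1,2,4,6}
'd' @ 1: {1,2,3,4,6,7}  ✓accept
'c' @ 2: {}  — dead — no transitions
rest 'badbe' ignored (set empty)
after full input: {}  (accept=1 not in)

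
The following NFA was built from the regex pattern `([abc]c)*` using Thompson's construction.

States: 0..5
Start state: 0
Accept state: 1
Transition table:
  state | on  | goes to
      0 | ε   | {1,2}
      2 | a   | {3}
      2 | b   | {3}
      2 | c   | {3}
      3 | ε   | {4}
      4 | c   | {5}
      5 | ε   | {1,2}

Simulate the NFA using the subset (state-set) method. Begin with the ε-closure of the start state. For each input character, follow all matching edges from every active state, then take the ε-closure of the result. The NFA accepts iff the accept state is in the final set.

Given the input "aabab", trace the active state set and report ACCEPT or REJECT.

initial (ε-close {0}): {0,1,2}
'a' @ 1: {3,4}
'a' @ 2: {}  — no active states
rest 'bab' ignored (set empty)
after full input: {}  (accept=1 not in)

Answer: REJECT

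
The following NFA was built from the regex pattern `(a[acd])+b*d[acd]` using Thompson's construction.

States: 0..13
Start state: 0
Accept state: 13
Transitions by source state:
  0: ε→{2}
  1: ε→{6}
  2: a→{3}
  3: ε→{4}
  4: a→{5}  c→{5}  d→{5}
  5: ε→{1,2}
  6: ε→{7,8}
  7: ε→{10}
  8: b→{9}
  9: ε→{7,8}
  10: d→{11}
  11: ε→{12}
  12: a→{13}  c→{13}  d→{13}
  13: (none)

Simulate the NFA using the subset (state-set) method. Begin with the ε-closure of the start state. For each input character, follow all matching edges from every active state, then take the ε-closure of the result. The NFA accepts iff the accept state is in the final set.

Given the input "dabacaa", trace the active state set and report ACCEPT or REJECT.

start: ε-closure({0}) = {0,2}
'd' @ 1: {}  — state set empty
rest 'abacaa' ignored (set empty)
after full input: {}  (accept=13 not in)

Answer: REJECT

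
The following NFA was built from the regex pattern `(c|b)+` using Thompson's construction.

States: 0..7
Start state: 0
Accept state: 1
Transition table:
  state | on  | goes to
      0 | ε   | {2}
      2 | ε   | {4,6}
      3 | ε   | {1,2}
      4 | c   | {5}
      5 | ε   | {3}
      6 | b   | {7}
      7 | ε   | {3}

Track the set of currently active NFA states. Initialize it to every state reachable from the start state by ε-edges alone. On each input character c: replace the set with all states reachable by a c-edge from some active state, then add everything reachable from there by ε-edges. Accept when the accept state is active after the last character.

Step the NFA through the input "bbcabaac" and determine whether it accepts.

start: ε-closure({0}) = {0,2,4,6}
'b' @ 1: {1,2,3,4,6,7}  ✓accept
'b' @ 2: {1,2,3,4,6,7}  ✓accept
'c' @ 3: {1,2,3,4,5,6}  ✓accept
'a' @ 4: {}  — dead — no transitions
rest 'baac' ignored (set empty)
end set {} — state 1 not in

Answer: REJECT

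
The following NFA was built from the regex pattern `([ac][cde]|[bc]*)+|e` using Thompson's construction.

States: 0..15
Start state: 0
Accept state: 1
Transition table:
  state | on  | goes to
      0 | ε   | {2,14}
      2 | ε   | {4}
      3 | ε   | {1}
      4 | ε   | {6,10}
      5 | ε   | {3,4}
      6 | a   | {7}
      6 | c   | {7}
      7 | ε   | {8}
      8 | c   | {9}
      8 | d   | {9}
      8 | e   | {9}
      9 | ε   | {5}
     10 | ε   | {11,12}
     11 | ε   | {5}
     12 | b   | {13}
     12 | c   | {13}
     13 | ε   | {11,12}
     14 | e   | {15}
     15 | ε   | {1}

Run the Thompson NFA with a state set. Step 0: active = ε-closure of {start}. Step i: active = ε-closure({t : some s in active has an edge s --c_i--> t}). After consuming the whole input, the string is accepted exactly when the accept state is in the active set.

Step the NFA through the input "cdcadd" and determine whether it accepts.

Answer: REJECT

Steps:
S₀ = ε-closure({0}) = {0,1,2,3,4,5,6,10,11,12,14}
'c' @ 1: {1,3,4,5,6,7,8,10,11,12,13}  ✓accept
'd' @ 2: {1,3,4,5,6,9,10,11,12}  ✓accept
'c' @ 3: {1,3,4,5,6,7,8,10,11,12,13}  ✓accept
'a' @ 4: {7,8}
'd' @ 5: {1,3,4,5,6,9,10,11,12}  ✓accept
'd' @ 6: {}  — no active states
after full input: {}  (accept=1 not in)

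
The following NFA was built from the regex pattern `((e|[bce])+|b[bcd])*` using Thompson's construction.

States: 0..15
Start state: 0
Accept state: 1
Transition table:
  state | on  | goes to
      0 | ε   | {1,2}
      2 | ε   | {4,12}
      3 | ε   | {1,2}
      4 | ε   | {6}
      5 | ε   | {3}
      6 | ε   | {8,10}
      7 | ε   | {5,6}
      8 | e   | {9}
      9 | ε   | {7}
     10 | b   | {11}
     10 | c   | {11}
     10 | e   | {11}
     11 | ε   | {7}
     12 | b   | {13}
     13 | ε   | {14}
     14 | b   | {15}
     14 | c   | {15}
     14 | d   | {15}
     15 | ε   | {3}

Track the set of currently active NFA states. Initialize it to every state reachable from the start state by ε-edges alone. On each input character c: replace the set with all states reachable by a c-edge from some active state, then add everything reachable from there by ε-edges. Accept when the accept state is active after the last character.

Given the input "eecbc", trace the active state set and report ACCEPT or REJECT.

Answer: ACCEPT

Derivation:
S₀ = ε-closure({0}) = {0,1,2,4,6,8,10,12}
'e' @ 1: {1,2,3,4,5,6,7,8,9,10,11,12}  [accepting]
'e' @ 2: {1,2,3,4,5,6,7,8,9,10,11,12}  [accepting]
'c' @ 3: {1,2,3,4,5,6,7,8,10,11,12}  [accepting]
'b' @ 4: {1,2,3,4,5,6,7,8,10,11,12,13,14}  [accepting]
'c' @ 5: {1,2,3,4,5,6,7,8,10,11,12,15}  [accepting]
after full input: {1,2,3,4,5,6,7,8,10,11,12,15}  (accept=1 in)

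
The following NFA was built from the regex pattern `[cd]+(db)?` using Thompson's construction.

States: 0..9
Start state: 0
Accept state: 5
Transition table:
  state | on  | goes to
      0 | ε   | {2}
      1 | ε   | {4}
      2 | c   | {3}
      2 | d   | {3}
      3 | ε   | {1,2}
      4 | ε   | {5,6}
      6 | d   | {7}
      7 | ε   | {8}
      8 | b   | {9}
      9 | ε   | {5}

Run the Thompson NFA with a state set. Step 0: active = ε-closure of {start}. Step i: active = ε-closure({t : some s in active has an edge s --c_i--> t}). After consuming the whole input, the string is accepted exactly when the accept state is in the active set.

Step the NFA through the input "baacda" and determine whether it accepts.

S₀ = ε-closure({0}) = {0,2}
'b' @ 1: {}  — state set empty
rest 'aacda' ignored (set empty)
final: {}; accept 5 not in set

Answer: REJECT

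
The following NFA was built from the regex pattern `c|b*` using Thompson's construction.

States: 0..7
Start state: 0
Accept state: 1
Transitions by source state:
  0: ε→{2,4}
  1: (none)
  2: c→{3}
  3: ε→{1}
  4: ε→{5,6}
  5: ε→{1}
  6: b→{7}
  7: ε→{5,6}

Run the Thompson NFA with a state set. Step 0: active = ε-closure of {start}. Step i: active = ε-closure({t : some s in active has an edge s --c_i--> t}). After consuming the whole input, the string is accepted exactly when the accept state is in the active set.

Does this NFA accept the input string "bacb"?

start: ε-closure({0}) = {0,1,2,4,5,6}
'b' @ 1: {1,5,6,7}  [accepting]
'a' @ 2: {}  — dead — no transitions
rest 'cb' ignored (set empty)
after full input: {}  (accept=1 not in)

Answer: REJECT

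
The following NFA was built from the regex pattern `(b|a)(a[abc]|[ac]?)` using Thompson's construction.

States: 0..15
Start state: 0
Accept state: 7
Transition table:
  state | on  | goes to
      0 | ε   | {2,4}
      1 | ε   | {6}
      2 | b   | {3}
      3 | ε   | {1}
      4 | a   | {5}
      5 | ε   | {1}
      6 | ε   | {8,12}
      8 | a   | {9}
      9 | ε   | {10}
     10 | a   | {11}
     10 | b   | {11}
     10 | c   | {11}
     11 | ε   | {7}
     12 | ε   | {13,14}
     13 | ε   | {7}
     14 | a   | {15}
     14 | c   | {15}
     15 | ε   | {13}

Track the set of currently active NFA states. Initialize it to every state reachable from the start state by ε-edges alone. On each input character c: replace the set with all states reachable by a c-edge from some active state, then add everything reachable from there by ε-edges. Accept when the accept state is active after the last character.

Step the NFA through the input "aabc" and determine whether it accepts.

Answer: REJECT

Derivation:
initial (ε-close {0}): {0,2,4}
'a' @ 1: {1,5,6,7,8,12,13,14}  ✓accept
'a' @ 2: {7,9,10,13,15}  ✓accept
'b' @ 3: {7,11}  ✓accept
'c' @ 4: {}  — no active states
after full input: {}  (accept=7 not in)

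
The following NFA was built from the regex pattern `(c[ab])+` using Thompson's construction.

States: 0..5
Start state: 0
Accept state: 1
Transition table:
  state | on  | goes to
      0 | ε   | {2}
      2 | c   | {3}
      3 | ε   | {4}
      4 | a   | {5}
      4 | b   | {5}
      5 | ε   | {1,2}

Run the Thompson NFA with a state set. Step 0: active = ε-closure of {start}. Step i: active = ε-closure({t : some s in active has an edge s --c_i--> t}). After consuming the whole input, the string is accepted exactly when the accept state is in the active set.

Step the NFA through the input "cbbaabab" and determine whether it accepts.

start: ε-closure({0}) = {0,2}
'c' @ 1: {3,4}
'b' @ 2: {1,2,5}  ✓accept
'b' @ 3: {}  — dead — no transitions
rest 'aabab' ignored (set empty)
end set {} — state 1 not in

Answer: REJECT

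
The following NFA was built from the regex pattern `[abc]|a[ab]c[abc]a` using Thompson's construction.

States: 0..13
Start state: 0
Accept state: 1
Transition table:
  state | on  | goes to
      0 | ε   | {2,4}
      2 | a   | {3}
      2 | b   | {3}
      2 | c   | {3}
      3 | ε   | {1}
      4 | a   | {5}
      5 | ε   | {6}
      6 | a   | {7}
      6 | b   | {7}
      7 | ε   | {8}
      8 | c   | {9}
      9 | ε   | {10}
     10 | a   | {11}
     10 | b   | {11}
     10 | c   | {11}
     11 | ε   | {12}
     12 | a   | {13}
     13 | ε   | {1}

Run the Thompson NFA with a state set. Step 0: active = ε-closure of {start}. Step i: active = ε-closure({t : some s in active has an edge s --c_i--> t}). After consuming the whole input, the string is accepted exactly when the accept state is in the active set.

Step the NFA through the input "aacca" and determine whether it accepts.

Answer: ACCEPT

Steps:
S₀ = ε-closure({0}) = {0,2,4}
'a' @ 1: {1,3,5,6}  [accepting]
'a' @ 2: {7,8}
'c' @ 3: {9,10}
'c' @ 4: {11,12}
'a' @ 5: {1,13}  [accepting]
final: {1,13}; accept 1 in set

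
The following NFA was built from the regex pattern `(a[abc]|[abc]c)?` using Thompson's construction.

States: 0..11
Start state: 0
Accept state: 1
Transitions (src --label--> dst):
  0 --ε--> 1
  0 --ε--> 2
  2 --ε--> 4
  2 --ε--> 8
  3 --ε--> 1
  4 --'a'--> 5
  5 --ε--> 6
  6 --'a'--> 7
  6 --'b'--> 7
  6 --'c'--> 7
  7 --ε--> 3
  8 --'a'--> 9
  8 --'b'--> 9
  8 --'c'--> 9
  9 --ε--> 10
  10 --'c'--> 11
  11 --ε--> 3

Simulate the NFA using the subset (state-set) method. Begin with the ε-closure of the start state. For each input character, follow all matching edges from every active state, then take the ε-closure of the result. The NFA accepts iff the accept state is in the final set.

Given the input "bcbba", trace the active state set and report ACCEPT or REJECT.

initial (ε-close {0}): {0,1,2,4,8}
'b' @ 1: {9,10}
'c' @ 2: {1,3,11}  [accepting]
'b' @ 3: {}  — no active states
rest 'ba' ignored (set empty)
end set {} — state 1 not in

Answer: REJECT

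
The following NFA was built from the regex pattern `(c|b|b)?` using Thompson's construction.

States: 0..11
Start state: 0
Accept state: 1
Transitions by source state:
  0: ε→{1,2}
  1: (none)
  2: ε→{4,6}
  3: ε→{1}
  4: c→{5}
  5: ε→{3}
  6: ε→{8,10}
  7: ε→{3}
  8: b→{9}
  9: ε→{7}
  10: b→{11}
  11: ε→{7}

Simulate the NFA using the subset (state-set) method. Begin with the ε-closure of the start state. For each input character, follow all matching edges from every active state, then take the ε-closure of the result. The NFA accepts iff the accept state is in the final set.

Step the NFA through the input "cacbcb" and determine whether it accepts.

initial (ε-close {0}): {0,1,2,4,6,8,10}
'c' @ 1: {1,3,5}  [accepting]
'a' @ 2: {}  — no active states
rest 'cbcb' ignored (set empty)
after full input: {}  (accept=1 not in)

Answer: REJECT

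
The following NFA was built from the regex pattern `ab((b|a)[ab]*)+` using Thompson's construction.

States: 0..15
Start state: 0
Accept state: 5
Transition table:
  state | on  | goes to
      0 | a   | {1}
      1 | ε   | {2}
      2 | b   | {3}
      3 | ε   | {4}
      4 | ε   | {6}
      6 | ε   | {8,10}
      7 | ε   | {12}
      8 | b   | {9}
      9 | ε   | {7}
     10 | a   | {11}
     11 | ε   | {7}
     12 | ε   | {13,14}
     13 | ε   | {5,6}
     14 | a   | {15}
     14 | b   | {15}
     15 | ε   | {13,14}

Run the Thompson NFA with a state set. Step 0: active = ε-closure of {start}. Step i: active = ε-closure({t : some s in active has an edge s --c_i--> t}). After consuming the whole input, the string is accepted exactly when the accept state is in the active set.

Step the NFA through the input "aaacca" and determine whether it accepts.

initial (ε-close {0}): {0}
'a' @ 1: {1,2}
'a' @ 2: {}  — dead — no transitions
rest 'acca' ignored (set empty)
final: {}; accept 5 not in set

Answer: REJECT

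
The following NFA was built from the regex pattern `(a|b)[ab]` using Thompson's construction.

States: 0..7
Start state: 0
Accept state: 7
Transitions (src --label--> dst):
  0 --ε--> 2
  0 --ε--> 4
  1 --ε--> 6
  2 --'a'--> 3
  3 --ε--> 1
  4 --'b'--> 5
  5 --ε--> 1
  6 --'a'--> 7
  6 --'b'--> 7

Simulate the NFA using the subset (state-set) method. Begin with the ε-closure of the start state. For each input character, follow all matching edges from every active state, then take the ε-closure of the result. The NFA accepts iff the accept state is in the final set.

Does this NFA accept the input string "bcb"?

Answer: REJECT

Steps:
initial (ε-close {0}): {0,2,4}
'b' @ 1: {1,5,6}
'c' @ 2: {}  — no active states
rest 'b' ignored (set empty)
end set {} — state 7 not in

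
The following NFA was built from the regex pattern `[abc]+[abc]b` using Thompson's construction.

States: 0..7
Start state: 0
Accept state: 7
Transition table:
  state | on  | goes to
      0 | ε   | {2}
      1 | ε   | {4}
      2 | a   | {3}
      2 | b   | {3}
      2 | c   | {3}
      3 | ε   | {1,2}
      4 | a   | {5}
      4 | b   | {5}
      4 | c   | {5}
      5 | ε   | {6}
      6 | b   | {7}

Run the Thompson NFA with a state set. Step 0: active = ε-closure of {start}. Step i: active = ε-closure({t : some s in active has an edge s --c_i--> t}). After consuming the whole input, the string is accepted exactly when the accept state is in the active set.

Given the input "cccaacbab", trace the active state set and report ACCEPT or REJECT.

Answer: ACCEPT

Trace:
S₀ = ε-closure({0}) = {0,2}
'c' @ 1: {1,2,3,4}
'c' @ 2: {1,2,3,4,5,6}
'c' @ 3: {1,2,3,4,5,6}
'a' @ 4: {1,2,3,4,5,6}
'a' @ 5: {1,2,3,4,5,6}
'c' @ 6: {1,2,3,4,5,6}
'b' @ 7: {1,2,3,4,5,6,7}  [accepting]
'a' @ 8: {1,2,3,4,5,6}
'b' @ 9: {1,2,3,4,5,6,7}  [accepting]
end set {1,2,3,4,5,6,7} — state 7 in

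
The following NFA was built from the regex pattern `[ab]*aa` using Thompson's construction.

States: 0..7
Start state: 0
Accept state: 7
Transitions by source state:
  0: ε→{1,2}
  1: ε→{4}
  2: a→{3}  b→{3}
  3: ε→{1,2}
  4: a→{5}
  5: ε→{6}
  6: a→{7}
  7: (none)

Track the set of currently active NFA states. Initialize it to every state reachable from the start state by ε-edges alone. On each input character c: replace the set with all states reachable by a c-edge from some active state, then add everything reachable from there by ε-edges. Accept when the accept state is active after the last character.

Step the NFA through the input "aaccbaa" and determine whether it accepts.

start: ε-closure({0}) = {0,1,2,4}
'a' @ 1: {1,2,3,4,5,6}
'a' @ 2: {1,2,3,4,5,6,7}  ✓accept
'c' @ 3: {}  — no active states
rest 'cbaa' ignored (set empty)
after full input: {}  (accept=7 not in)

Answer: REJECT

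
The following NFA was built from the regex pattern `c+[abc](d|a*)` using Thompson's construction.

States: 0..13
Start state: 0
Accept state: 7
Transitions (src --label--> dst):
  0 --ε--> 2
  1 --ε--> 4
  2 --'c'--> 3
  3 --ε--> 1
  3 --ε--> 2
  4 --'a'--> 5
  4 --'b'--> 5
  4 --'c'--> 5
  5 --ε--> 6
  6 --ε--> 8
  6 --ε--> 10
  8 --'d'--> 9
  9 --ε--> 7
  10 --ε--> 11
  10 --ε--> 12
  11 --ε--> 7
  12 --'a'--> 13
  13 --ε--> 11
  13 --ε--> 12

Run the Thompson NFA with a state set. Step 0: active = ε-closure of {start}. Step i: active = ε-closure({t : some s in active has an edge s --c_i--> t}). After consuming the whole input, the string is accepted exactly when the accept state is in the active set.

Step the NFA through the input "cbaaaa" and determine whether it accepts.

Answer: ACCEPT

Derivation:
S₀ = ε-closure({0}) = {0,2}
'c' @ 1: {1,2,3,4}
'b' @ 2: {5,6,7,8,10,11,12}  ✓accept
'a' @ 3: {7,11,12,13}  ✓accept
'a' @ 4: {7,11,12,13}  ✓accept
'a' @ 5: {7,11,12,13}  ✓accept
'a' @ 6: {7,11,12,13}  ✓accept
end set {7,11,12,13} — state 7 in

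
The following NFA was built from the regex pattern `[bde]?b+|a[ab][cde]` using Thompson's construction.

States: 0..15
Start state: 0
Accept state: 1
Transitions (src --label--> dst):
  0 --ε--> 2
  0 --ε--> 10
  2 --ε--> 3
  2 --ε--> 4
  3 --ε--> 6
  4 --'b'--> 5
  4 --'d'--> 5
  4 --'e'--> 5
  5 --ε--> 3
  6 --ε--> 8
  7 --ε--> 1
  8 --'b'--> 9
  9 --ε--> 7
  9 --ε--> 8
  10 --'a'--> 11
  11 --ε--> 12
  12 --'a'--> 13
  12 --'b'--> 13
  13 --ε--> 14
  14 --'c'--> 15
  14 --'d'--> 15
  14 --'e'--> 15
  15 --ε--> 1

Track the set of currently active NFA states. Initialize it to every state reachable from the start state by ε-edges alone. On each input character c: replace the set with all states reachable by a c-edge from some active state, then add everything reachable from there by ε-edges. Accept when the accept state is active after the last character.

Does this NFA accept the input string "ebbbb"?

initial (ε-close {0}): {0,2,3,4,6,8,10}
'e' @ 1: {3,5,6,8}
'b' @ 2: {1,7,8,9}  (accept∈set)
'b' @ 3: {1,7,8,9}  (accept∈set)
'b' @ 4: {1,7,8,9}  (accept∈set)
'b' @ 5: {1,7,8,9}  (accept∈set)
final: {1,7,8,9}; accept 1 in set

Answer: ACCEPT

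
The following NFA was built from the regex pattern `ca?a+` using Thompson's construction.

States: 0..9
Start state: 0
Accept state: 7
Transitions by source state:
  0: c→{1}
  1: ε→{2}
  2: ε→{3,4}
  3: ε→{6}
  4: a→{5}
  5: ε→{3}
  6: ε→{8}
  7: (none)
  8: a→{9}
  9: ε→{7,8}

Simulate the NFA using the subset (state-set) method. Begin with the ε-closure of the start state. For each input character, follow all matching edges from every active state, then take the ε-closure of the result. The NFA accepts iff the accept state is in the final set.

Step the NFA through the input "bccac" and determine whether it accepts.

Answer: REJECT

Steps:
start: ε-closure({0}) = {0}
'b' @ 1: {}  — state set empty
rest 'ccac' ignored (set empty)
after full input: {}  (accept=7 not in)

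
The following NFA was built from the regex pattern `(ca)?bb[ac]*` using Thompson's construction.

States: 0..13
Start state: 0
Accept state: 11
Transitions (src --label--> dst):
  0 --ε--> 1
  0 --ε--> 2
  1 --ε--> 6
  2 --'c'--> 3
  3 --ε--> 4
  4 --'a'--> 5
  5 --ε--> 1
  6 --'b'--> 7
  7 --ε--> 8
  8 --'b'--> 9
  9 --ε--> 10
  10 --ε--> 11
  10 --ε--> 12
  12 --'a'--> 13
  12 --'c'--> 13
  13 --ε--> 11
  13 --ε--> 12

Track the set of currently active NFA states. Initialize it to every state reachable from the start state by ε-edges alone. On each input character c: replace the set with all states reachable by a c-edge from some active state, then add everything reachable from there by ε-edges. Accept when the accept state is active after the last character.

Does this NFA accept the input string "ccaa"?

Answer: REJECT

Steps:
S₀ = ε-closure({0}) = {0,1,2,6}
'c' @ 1: {3,4}
'c' @ 2: {}  — no active states
rest 'aa' ignored (set empty)
after full input: {}  (accept=11 not in)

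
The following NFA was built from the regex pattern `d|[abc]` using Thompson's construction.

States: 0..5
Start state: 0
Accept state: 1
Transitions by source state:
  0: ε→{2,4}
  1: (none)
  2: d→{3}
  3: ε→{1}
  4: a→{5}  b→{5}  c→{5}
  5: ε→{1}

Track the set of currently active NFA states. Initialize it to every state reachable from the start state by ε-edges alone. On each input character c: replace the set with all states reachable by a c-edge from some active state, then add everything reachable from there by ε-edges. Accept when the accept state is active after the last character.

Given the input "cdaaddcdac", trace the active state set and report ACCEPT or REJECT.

initial (ε-close {0}): {0,2,4}
'c' @ 1: {1,5}  ✓accept
'd' @ 2: {}  — no active states
rest 'aaddcdac' ignored (set empty)
end set {} — state 1 not in

Answer: REJECT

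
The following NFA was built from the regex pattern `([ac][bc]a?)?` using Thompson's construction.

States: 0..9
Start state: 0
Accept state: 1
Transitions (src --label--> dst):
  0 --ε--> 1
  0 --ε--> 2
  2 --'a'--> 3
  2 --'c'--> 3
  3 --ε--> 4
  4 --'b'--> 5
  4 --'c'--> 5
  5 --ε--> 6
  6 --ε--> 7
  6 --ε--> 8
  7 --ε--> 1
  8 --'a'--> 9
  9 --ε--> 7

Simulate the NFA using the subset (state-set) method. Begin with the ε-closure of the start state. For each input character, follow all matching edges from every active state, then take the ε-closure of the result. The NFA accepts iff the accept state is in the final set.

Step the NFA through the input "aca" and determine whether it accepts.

S₀ = ε-closure({0}) = {0,1,2}
'a' @ 1: {3,4}
'c' @ 2: {1,5,6,7,8}  (accept∈set)
'a' @ 3: {1,7,9}  (accept∈set)
after full input: {1,7,9}  (accept=1 in)

Answer: ACCEPT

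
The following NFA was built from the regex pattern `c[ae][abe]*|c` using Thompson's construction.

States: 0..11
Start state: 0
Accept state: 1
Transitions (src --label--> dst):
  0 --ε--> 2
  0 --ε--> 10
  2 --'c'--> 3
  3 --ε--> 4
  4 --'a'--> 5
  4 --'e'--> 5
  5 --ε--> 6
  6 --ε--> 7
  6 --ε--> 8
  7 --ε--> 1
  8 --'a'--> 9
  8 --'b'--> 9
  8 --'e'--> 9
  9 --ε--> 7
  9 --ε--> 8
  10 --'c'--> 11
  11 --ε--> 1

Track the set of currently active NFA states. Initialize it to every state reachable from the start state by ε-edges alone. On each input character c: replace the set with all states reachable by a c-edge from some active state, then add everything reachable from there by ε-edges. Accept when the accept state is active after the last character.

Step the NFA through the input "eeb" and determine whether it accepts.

S₀ = ε-closure({0}) = {0,2,10}
'e' @ 1: {}  — state set empty
rest 'eb' ignored (set empty)
after full input: {}  (accept=1 not in)

Answer: REJECT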